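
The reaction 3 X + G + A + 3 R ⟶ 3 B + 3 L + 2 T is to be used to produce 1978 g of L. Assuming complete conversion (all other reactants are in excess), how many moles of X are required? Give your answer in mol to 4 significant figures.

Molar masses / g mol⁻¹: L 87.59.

n(L) = 1978 / 87.59 = 22.58 mol
n(X) = (3/3) × 22.58 = 22.58 mol

22.58 mol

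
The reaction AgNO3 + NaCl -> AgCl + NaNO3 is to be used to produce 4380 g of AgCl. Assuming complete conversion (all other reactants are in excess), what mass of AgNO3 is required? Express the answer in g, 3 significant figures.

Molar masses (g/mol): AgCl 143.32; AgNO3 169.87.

5190 g

n(AgCl) = 4380 / 143.32 = 30.56 mol
n(AgNO3) = (1/1) × 30.56 = 30.56 mol
mass = 30.56 × 169.87 = 5191 g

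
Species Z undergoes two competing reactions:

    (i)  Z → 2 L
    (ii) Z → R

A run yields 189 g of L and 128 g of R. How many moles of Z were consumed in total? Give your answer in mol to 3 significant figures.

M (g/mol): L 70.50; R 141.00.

2.25 mol

n(L) = 189 / 70.50 = 2.681 mol
n(R) = 128 / 141.00 = 0.9078 mol
n(Z) via (i) = (1/2)×2.681 = 1.341 mol
n(Z) via (ii) = (1/1)×0.9078 = 0.9078 mol
total n(Z) = 1.341 + 0.9078 = 2.249 mol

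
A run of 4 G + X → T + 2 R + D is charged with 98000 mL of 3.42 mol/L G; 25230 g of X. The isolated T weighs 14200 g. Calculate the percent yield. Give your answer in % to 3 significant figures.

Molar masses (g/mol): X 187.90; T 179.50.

n(G) = 3.42 × 98000/1000 = 335.2 mol
n(X) = 25230 / 187.90 = 134.3 mol
n/ν → G: 83.80, X: 134.3; G is limiting.
theoretical n(T) = (1/4) × 335.2 = 83.80 mol → 15040 g
% yield = 14200 / 15040 × 100 = 94.41 %

94.4 %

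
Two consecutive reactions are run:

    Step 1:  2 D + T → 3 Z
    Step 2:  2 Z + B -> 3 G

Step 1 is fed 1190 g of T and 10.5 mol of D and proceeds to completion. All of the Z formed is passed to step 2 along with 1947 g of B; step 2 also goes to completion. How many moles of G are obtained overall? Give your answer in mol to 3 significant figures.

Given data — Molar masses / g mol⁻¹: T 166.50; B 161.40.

23.6 mol

Step 1:
n(T) = 1190 / 166.50 = 7.147 mol
n(D) = 10.50 mol
n/ν for T = 7.147/1 = 7.147
n/ν for D = 10.50/2 = 5.250
Smallest n/ν is D → limiting reagent.
n(Z) produced = (3/2) × 10.50 = 15.75 mol
Step 2:
n(Z) available = 15.75 mol
n(B) = 1947 / 161.40 = 12.06 mol
n/ν for Z = 15.75/2 = 7.875
n/ν for B = 12.06/1 = 12.06
Smallest n/ν is Z → limiting reagent.
n(G) = (3/2) × 15.75 = 23.63 mol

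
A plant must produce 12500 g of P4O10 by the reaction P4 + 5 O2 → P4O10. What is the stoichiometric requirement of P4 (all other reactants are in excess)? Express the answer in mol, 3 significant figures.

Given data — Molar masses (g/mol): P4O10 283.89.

44.0 mol

n(P4O10) = 12500 / 283.89 = 44.03 mol
n(P4) = (1/1) × 44.03 = 44.03 mol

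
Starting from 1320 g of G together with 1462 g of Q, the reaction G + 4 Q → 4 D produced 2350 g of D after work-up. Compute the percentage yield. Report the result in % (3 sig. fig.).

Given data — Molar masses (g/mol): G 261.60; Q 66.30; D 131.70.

88.4 %

n(G) = 1320 / 261.60 = 5.046 mol
n(Q) = 1462 / 66.30 = 22.05 mol
n/ν → G: 5.046, Q: 5.513; G is limiting.
theoretical n(D) = (4/1) × 5.046 = 20.18 mol → 2658 g
% yield = 2350 / 2658 × 100 = 88.41 %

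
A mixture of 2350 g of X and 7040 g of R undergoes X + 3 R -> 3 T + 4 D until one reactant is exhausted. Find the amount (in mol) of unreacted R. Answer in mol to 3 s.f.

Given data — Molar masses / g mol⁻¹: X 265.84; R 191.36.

n(X) = 2350 / 265.84 = 8.840 mol
n(R) = 7040 / 191.36 = 36.79 mol
n/ν for X = 8.840/1 = 8.840
n/ν for R = 36.79/3 = 12.26
Smallest n/ν is X → limiting reagent.
R consumed = (3/1) × 8.840 = 26.52 mol
R remaining = 36.79 − 26.52 = 10.27 mol

10.3 mol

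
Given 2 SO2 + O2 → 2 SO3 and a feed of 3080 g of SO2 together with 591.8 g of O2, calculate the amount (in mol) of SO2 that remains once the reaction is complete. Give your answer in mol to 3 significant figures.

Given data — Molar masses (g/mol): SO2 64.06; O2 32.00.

11.1 mol

n(SO2) = 3080 / 64.06 = 48.08 mol
n(O2) = 591.8 / 32.00 = 18.49 mol
n/ν → SO2: 24.04, O2: 18.49; O2 is limiting.
SO2 consumed = (2/1) × 18.49 = 36.98 mol
SO2 remaining = 48.08 − 36.98 = 11.10 mol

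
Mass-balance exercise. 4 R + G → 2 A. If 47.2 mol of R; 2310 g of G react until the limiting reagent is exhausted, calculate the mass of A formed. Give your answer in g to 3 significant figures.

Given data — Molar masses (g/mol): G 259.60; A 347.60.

6190 g

n(R) = 47.20 mol
n(G) = 2310 / 259.60 = 8.898 mol
n/ν → R: 11.80, G: 8.898; G is limiting.
n(A) = (2/1) × 8.898 = 17.80 mol
mass = 17.80 × 347.60 = 6187 g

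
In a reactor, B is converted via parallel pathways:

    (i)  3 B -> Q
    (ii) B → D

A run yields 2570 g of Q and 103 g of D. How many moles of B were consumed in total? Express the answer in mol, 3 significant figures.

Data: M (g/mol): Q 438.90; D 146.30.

n(Q) = 2570 / 438.90 = 5.856 mol
n(D) = 103 / 146.30 = 0.7040 mol
n(B) via (i) = (3/1)×5.856 = 17.57 mol
n(B) via (ii) = (1/1)×0.7040 = 0.7040 mol
total n(B) = 17.57 + 0.7040 = 18.27 mol

18.3 mol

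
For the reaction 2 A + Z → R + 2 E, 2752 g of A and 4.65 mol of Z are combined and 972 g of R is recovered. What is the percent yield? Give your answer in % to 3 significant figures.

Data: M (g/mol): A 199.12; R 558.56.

n(A) = 2752 / 199.12 = 13.82 mol
n(Z) = 4.650 mol
n/ν → A: 6.910, Z: 4.650; Z is limiting.
theoretical n(R) = (1/1) × 4.650 = 4.650 mol → 2597 g
% yield = 972 / 2597 × 100 = 37.43 %

37.4 %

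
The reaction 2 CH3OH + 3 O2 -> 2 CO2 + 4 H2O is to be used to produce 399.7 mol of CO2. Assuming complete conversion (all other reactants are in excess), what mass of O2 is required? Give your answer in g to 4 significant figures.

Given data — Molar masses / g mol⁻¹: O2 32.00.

n(CO2) = 399.7 mol
n(O2) = (3/2) × 399.7 = 599.6 mol
mass = 599.6 × 32.00 = 19190 g

19190 g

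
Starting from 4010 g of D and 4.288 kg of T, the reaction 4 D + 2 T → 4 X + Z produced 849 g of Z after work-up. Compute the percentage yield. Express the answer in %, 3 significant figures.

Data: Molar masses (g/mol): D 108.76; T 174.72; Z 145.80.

63.2 %

n(D) = 4010 / 108.76 = 36.87 mol
n(T) = 4.288×1000 / 174.72 = 24.54 mol
n/ν → D: 9.218, T: 12.27; D is limiting.
theoretical n(Z) = (1/4) × 36.87 = 9.218 mol → 1344 g
% yield = 849 / 1344 × 100 = 63.17 %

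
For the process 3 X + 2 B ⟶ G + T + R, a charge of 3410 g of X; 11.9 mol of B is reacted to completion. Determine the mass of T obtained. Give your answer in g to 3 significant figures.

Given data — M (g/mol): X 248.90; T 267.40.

n(X) = 3410 / 248.90 = 13.70 mol
n(B) = 11.90 mol
n/ν for X = 13.70/3 = 4.567
n/ν for B = 11.90/2 = 5.950
Smallest n/ν is X → limiting reagent.
n(T) = (1/3) × 13.70 = 4.567 mol
mass = 4.567 × 267.40 = 1221 g

1220 g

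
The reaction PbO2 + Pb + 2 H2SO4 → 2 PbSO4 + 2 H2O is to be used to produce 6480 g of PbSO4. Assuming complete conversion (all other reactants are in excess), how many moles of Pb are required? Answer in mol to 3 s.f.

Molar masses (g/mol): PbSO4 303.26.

n(PbSO4) = 6480 / 303.26 = 21.37 mol
n(Pb) = (1/2) × 21.37 = 10.69 mol

10.7 mol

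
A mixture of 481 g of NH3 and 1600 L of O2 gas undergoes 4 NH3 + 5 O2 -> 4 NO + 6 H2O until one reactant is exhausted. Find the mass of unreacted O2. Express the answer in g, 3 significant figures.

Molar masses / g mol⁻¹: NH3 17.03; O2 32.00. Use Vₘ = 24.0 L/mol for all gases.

1000 g

n(NH3) = 481.0 / 17.03 = 28.24 mol
n(O2) = 1600 / 24.0 = 66.67 mol
n/ν → NH3: 7.060, O2: 13.33; NH3 is limiting.
O2 consumed = (5/4) × 28.24 = 35.30 mol
O2 remaining = 66.67 − 35.30 = 31.37 mol
mass = 31.37 × 32.00 = 1004 g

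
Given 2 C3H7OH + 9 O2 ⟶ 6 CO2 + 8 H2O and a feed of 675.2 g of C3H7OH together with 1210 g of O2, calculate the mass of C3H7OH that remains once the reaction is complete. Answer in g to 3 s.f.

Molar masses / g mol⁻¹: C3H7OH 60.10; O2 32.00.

170 g

n(C3H7OH) = 675.2 / 60.10 = 11.23 mol
n(O2) = 1210 / 32.00 = 37.81 mol
n/ν for C3H7OH = 11.23/2 = 5.615
n/ν for O2 = 37.81/9 = 4.201
Smallest n/ν is O2 → limiting reagent.
C3H7OH consumed = (2/9) × 37.81 = 8.402 mol
C3H7OH remaining = 11.23 − 8.402 = 2.828 mol
mass = 2.828 × 60.10 = 170.0 g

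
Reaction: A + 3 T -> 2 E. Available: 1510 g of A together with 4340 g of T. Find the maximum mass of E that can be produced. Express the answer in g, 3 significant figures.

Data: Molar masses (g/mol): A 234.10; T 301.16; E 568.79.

5460 g

n(A) = 1510 / 234.10 = 6.450 mol
n(T) = 4340 / 301.16 = 14.41 mol
n/ν for A = 6.450/1 = 6.450
n/ν for T = 14.41/3 = 4.803
Smallest n/ν is T → limiting reagent.
n(E) = (2/3) × 14.41 = 9.607 mol
mass = 9.607 × 568.79 = 5464 g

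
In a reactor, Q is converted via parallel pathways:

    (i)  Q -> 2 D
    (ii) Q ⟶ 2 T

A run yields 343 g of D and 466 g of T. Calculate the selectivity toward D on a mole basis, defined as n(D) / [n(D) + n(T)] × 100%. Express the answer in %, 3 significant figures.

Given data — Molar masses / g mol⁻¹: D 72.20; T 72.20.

42.4 %

n(D) = 343 / 72.20 = 4.751 mol
n(T) = 466 / 72.20 = 6.454 mol
selectivity = 4.751/(4.751+6.454) × 100 = 42.40 %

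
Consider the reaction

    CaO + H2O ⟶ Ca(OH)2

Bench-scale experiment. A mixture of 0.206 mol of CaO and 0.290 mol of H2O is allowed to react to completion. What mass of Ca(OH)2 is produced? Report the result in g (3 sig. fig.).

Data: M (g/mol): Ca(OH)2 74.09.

n(CaO) = 0.2060 mol
n(H2O) = 0.2900 mol
n/ν for CaO = 0.2060/1 = 0.2060
n/ν for H2O = 0.2900/1 = 0.2900
Smallest n/ν is CaO → limiting reagent.
n(Ca(OH)2) = (1/1) × 0.2060 = 0.2060 mol
mass = 0.2060 × 74.09 = 15.26 g

15.3 g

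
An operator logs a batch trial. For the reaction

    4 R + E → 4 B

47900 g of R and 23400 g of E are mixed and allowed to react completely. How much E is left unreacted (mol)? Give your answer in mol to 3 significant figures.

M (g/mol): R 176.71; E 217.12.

n(R) = 47900 / 176.71 = 271.1 mol
n(E) = 23400 / 217.12 = 107.8 mol
n/ν for R = 271.1/4 = 67.78
n/ν for E = 107.8/1 = 107.8
Smallest n/ν is R → limiting reagent.
E consumed = (1/4) × 271.1 = 67.78 mol
E remaining = 107.8 − 67.78 = 40.02 mol

40.0 mol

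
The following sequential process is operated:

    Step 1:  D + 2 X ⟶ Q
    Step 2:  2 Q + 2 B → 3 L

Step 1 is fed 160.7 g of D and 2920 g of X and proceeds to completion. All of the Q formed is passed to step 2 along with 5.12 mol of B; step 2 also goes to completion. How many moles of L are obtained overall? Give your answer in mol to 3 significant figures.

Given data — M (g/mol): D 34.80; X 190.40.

Step 1:
n(D) = 160.7 / 34.80 = 4.618 mol
n(X) = 2920 / 190.40 = 15.34 mol
n/ν for D = 4.618/1 = 4.618
n/ν for X = 15.34/2 = 7.670
Smallest n/ν is D → limiting reagent.
n(Q) produced = (1/1) × 4.618 = 4.618 mol
Step 2:
n(Q) available = 4.618 mol
n(B) = 5.120 mol
n/ν for Q = 4.618/2 = 2.309
n/ν for B = 5.120/2 = 2.560
Smallest n/ν is Q → limiting reagent.
n(L) = (3/2) × 4.618 = 6.927 mol

6.93 mol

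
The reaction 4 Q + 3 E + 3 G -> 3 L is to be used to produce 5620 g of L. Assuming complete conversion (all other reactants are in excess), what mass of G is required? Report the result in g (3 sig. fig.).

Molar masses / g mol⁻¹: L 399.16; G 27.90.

393 g

n(L) = 5620 / 399.16 = 14.08 mol
n(G) = (3/3) × 14.08 = 14.08 mol
mass = 14.08 × 27.90 = 392.8 g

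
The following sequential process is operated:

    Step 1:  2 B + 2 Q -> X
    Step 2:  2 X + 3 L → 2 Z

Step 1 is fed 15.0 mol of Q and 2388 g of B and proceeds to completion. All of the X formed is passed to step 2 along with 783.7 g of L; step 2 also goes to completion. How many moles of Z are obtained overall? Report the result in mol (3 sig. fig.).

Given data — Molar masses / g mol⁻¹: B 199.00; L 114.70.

Step 1:
n(Q) = 15.00 mol
n(B) = 2388 / 199.00 = 12.00 mol
n/ν for Q = 15.00/2 = 7.500
n/ν for B = 12.00/2 = 6.000
Smallest n/ν is B → limiting reagent.
n(X) produced = (1/2) × 12.00 = 6.000 mol
Step 2:
n(X) available = 6.000 mol
n(L) = 783.7 / 114.70 = 6.833 mol
n/ν for X = 6.000/2 = 3.000
n/ν for L = 6.833/3 = 2.278
Smallest n/ν is L → limiting reagent.
n(Z) = (2/3) × 6.833 = 4.555 mol

4.56 mol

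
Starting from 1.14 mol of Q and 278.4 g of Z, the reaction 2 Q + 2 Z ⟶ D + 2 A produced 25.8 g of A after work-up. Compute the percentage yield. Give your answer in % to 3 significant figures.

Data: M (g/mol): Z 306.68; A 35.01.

n(Q) = 1.140 mol
n(Z) = 278.4 / 306.68 = 0.9078 mol
n/ν → Q: 0.5700, Z: 0.4539; Z is limiting.
theoretical n(A) = (2/2) × 0.9078 = 0.9078 mol → 31.78 g
% yield = 25.8 / 31.78 × 100 = 81.18 %

81.2 %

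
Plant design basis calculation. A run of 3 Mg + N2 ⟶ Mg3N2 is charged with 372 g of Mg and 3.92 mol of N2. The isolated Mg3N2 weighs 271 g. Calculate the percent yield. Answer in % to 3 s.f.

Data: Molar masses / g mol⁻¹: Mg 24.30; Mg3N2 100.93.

n(Mg) = 372.0 / 24.30 = 15.31 mol
n(N2) = 3.920 mol
n/ν for Mg = 15.31/3 = 5.103
n/ν for N2 = 3.920/1 = 3.920
Smallest n/ν is N2 → limiting reagent.
theoretical n(Mg3N2) = (1/1) × 3.920 = 3.920 mol → 395.6 g
% yield = 271 / 395.6 × 100 = 68.50 %

68.5 %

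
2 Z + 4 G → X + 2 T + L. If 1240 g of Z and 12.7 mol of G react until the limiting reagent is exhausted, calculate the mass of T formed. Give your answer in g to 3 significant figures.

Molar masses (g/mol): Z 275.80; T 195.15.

877 g

n(Z) = 1240 / 275.80 = 4.496 mol
n(G) = 12.70 mol
n/ν for Z = 4.496/2 = 2.248
n/ν for G = 12.70/4 = 3.175
Smallest n/ν is Z → limiting reagent.
n(T) = (2/2) × 4.496 = 4.496 mol
mass = 4.496 × 195.15 = 877.4 g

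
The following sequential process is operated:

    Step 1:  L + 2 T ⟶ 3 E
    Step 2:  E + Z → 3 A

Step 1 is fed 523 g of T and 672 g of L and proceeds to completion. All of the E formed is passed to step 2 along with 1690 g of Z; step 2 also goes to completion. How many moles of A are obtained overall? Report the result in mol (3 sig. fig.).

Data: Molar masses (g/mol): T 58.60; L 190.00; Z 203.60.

Step 1:
n(T) = 523.0 / 58.60 = 8.925 mol
n(L) = 672.0 / 190.00 = 3.537 mol
n/ν for T = 8.925/2 = 4.463
n/ν for L = 3.537/1 = 3.537
Smallest n/ν is L → limiting reagent.
n(E) produced = (3/1) × 3.537 = 10.61 mol
Step 2:
n(E) available = 10.61 mol
n(Z) = 1690 / 203.60 = 8.301 mol
n/ν for E = 10.61/1 = 10.61
n/ν for Z = 8.301/1 = 8.301
Smallest n/ν is Z → limiting reagent.
n(A) = (3/1) × 8.301 = 24.90 mol

24.9 mol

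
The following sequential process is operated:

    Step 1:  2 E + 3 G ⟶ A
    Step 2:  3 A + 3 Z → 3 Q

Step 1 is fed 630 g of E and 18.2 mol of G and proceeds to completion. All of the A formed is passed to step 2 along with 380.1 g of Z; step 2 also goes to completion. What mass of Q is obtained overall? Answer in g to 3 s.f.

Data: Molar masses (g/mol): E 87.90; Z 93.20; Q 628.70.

Step 1:
n(E) = 630.0 / 87.90 = 7.167 mol
n(G) = 18.20 mol
n/ν → E: 3.584, G: 6.067; E is limiting.
n(A) produced = (1/2) × 7.167 = 3.584 mol
Step 2:
n(A) available = 3.584 mol
n(Z) = 380.1 / 93.20 = 4.078 mol
n/ν → A: 1.195, Z: 1.359; A is limiting.
n(Q) = (3/3) × 3.584 = 3.584 mol
mass = 3.584 × 628.70 = 2253 g

2250 g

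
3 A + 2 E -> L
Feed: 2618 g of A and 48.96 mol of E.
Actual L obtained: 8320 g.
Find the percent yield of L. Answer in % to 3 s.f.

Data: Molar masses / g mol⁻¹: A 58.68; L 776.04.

n(A) = 2618 / 58.68 = 44.61 mol
n(E) = 48.96 mol
n/ν for A = 44.61/3 = 14.87
n/ν for E = 48.96/2 = 24.48
Smallest n/ν is A → limiting reagent.
theoretical n(L) = (1/3) × 44.61 = 14.87 mol → 11540 g
% yield = 8320 / 11540 × 100 = 72.10 %

72.1 %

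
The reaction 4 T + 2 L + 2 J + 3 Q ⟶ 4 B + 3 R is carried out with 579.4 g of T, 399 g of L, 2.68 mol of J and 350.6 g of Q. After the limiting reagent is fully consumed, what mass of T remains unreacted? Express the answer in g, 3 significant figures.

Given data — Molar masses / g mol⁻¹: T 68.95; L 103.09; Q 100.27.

258 g

n(T) = 579.4 / 68.95 = 8.403 mol
n(L) = 399.0 / 103.09 = 3.870 mol
n(J) = 2.680 mol
n(Q) = 350.6 / 100.27 = 3.497 mol
n/ν for T = 8.403/4 = 2.101
n/ν for L = 3.870/2 = 1.935
n/ν for J = 2.680/2 = 1.340
n/ν for Q = 3.497/3 = 1.166
Smallest n/ν is Q → limiting reagent.
T consumed = (4/3) × 3.497 = 4.663 mol
T remaining = 8.403 − 4.663 = 3.740 mol
mass = 3.740 × 68.95 = 257.9 g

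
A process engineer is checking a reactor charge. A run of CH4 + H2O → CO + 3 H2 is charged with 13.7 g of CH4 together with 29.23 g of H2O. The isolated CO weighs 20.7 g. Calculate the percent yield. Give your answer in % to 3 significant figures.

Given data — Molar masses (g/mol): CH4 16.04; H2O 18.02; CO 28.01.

86.5 %

n(CH4) = 13.70 / 16.04 = 0.8541 mol
n(H2O) = 29.23 / 18.02 = 1.622 mol
n/ν for CH4 = 0.8541/1 = 0.8541
n/ν for H2O = 1.622/1 = 1.622
Smallest n/ν is CH4 → limiting reagent.
theoretical n(CO) = (1/1) × 0.8541 = 0.8541 mol → 23.92 g
% yield = 20.7 / 23.92 × 100 = 86.54 %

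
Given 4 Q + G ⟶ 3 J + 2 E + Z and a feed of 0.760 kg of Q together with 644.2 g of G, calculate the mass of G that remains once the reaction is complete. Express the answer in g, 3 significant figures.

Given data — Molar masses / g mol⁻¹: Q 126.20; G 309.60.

n(Q) = 0.7600×1000 / 126.20 = 6.022 mol
n(G) = 644.2 / 309.60 = 2.081 mol
n/ν → Q: 1.506, G: 2.081; Q is limiting.
G consumed = (1/4) × 6.022 = 1.506 mol
G remaining = 2.081 − 1.506 = 0.5750 mol
mass = 0.5750 × 309.60 = 178.0 g

178 g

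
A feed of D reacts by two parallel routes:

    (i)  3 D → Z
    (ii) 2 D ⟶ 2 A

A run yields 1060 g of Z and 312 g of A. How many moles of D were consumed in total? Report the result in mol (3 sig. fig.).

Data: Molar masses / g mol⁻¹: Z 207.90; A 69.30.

19.8 mol

n(Z) = 1060 / 207.90 = 5.099 mol
n(A) = 312 / 69.30 = 4.502 mol
n(D) via (i) = (3/1)×5.099 = 15.30 mol
n(D) via (ii) = (2/2)×4.502 = 4.502 mol
total n(D) = 15.30 + 4.502 = 19.80 mol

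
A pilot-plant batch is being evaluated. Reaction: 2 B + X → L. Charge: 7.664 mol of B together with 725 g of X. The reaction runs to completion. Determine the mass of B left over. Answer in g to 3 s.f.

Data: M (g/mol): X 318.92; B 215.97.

n(B) = 7.664 mol
n(X) = 725.0 / 318.92 = 2.273 mol
n/ν for B = 7.664/2 = 3.832
n/ν for X = 2.273/1 = 2.273
Smallest n/ν is X → limiting reagent.
B consumed = (2/1) × 2.273 = 4.546 mol
B remaining = 7.664 − 4.546 = 3.118 mol
mass = 3.118 × 215.97 = 673.4 g

673 g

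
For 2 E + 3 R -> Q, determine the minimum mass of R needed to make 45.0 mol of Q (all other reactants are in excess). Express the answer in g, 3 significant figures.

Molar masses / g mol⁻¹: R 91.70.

n(Q) = 45.00 mol
n(R) = (3/1) × 45.00 = 135.0 mol
mass = 135.0 × 91.70 = 12380 g

12400 g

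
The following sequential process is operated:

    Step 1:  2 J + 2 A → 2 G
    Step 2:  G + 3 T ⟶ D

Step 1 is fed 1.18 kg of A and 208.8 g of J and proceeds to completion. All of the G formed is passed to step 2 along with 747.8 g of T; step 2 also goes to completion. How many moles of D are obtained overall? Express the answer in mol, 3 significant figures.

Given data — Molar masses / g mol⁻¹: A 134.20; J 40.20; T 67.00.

Step 1:
n(A) = 1.180×1000 / 134.20 = 8.793 mol
n(J) = 208.8 / 40.20 = 5.194 mol
n/ν for A = 8.793/2 = 4.397
n/ν for J = 5.194/2 = 2.597
Smallest n/ν is J → limiting reagent.
n(G) produced = (2/2) × 5.194 = 5.194 mol
Step 2:
n(G) available = 5.194 mol
n(T) = 747.8 / 67.00 = 11.16 mol
n/ν for G = 5.194/1 = 5.194
n/ν for T = 11.16/3 = 3.720
Smallest n/ν is T → limiting reagent.
n(D) = (1/3) × 11.16 = 3.720 mol

3.72 mol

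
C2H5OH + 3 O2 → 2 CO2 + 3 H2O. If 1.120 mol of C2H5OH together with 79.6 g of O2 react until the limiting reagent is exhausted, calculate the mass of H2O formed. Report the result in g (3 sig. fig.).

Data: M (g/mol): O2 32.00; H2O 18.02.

n(C2H5OH) = 1.120 mol
n(O2) = 79.60 / 32.00 = 2.488 mol
n/ν for C2H5OH = 1.120/1 = 1.120
n/ν for O2 = 2.488/3 = 0.8293
Smallest n/ν is O2 → limiting reagent.
n(H2O) = (3/3) × 2.488 = 2.488 mol
mass = 2.488 × 18.02 = 44.83 g

44.8 g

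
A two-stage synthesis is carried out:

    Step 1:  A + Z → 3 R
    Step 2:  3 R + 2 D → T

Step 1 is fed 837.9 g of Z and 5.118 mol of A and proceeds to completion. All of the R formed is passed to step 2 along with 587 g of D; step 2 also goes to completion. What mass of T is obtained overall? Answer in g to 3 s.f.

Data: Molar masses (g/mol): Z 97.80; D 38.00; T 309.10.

1580 g

Step 1:
n(Z) = 837.9 / 97.80 = 8.567 mol
n(A) = 5.118 mol
n/ν → Z: 8.567, A: 5.118; A is limiting.
n(R) produced = (3/1) × 5.118 = 15.35 mol
Step 2:
n(R) available = 15.35 mol
n(D) = 587.0 / 38.00 = 15.45 mol
n/ν → R: 5.117, D: 7.725; R is limiting.
n(T) = (1/3) × 15.35 = 5.117 mol
mass = 5.117 × 309.10 = 1582 g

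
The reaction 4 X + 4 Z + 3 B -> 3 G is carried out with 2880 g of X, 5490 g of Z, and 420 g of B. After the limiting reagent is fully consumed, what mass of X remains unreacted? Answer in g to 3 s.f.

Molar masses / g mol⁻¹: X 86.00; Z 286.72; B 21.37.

1230 g

n(X) = 2880 / 86.00 = 33.49 mol
n(Z) = 5490 / 286.72 = 19.15 mol
n(B) = 420.0 / 21.37 = 19.65 mol
n/ν for X = 33.49/4 = 8.373
n/ν for Z = 19.15/4 = 4.788
n/ν for B = 19.65/3 = 6.550
Smallest n/ν is Z → limiting reagent.
X consumed = (4/4) × 19.15 = 19.15 mol
X remaining = 33.49 − 19.15 = 14.34 mol
mass = 14.34 × 86.00 = 1233 g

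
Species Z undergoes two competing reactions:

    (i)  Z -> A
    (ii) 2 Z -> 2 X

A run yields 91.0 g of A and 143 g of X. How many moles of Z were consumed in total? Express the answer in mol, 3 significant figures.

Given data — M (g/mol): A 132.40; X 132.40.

1.77 mol

n(A) = 91.0 / 132.40 = 0.6873 mol
n(X) = 143 / 132.40 = 1.080 mol
n(Z) via (i) = (1/1)×0.6873 = 0.6873 mol
n(Z) via (ii) = (2/2)×1.080 = 1.080 mol
total n(Z) = 0.6873 + 1.080 = 1.767 mol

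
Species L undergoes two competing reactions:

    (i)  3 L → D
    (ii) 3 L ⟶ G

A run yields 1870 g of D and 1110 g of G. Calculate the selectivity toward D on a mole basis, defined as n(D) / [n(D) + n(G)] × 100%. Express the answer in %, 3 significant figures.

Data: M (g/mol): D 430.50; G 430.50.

62.8 %

n(D) = 1870 / 430.50 = 4.344 mol
n(G) = 1110 / 430.50 = 2.578 mol
selectivity = 4.344/(4.344+2.578) × 100 = 62.76 %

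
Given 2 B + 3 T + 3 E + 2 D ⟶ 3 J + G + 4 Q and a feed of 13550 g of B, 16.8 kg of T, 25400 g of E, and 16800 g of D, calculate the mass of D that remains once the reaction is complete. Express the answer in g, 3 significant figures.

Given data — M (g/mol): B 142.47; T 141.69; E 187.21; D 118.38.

n(B) = 13550 / 142.47 = 95.11 mol
n(T) = 16.80×1000 / 141.69 = 118.6 mol
n(E) = 25400 / 187.21 = 135.7 mol
n(D) = 16800 / 118.38 = 141.9 mol
n/ν for B = 95.11/2 = 47.56
n/ν for T = 118.6/3 = 39.53
n/ν for E = 135.7/3 = 45.23
n/ν for D = 141.9/2 = 70.95
Smallest n/ν is T → limiting reagent.
D consumed = (2/3) × 118.6 = 79.07 mol
D remaining = 141.9 − 79.07 = 62.83 mol
mass = 62.83 × 118.38 = 7438 g

7440 g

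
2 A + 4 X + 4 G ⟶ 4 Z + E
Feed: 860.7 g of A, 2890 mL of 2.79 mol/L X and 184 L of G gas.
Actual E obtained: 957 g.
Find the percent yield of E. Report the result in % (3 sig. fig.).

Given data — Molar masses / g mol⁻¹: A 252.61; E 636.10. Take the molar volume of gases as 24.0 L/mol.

n(A) = 860.7 / 252.61 = 3.407 mol
n(X) = 2.79 × 2890/1000 = 8.063 mol
n(G) = 184.0 / 24.0 = 7.667 mol
n/ν for A = 3.407/2 = 1.704
n/ν for X = 8.063/4 = 2.016
n/ν for G = 7.667/4 = 1.917
Smallest n/ν is A → limiting reagent.
theoretical n(E) = (1/2) × 3.407 = 1.704 mol → 1084 g
% yield = 957 / 1084 × 100 = 88.28 %

88.3 %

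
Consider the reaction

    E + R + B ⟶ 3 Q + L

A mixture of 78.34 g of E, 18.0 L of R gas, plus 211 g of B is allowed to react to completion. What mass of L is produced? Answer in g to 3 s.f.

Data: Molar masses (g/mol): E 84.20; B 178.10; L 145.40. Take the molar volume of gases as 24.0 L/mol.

109 g

n(E) = 78.34 / 84.20 = 0.9304 mol
n(R) = 18.00 / 24.0 = 0.7500 mol
n(B) = 211.0 / 178.10 = 1.185 mol
n/ν for E = 0.9304/1 = 0.9304
n/ν for R = 0.7500/1 = 0.7500
n/ν for B = 1.185/1 = 1.185
Smallest n/ν is R → limiting reagent.
n(L) = (1/1) × 0.7500 = 0.7500 mol
mass = 0.7500 × 145.40 = 109.1 g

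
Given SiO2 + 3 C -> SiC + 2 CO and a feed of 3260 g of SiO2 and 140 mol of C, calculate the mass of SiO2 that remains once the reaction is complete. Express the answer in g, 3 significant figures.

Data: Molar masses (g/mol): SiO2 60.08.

456 g

n(SiO2) = 3260 / 60.08 = 54.26 mol
n(C) = 140.0 mol
n/ν for SiO2 = 54.26/1 = 54.26
n/ν for C = 140.0/3 = 46.67
Smallest n/ν is C → limiting reagent.
SiO2 consumed = (1/3) × 140.0 = 46.67 mol
SiO2 remaining = 54.26 − 46.67 = 7.590 mol
mass = 7.590 × 60.08 = 456.0 g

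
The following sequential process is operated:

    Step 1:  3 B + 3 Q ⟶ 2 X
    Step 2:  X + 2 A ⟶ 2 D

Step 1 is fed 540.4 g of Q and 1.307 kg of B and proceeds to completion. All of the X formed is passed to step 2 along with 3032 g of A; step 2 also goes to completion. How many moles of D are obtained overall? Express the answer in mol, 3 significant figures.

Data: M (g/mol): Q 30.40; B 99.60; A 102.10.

17.5 mol

Step 1:
n(Q) = 540.4 / 30.40 = 17.78 mol
n(B) = 1.307×1000 / 99.60 = 13.12 mol
n/ν → Q: 5.927, B: 4.373; B is limiting.
n(X) produced = (2/3) × 13.12 = 8.747 mol
Step 2:
n(X) available = 8.747 mol
n(A) = 3032 / 102.10 = 29.70 mol
n/ν → X: 8.747, A: 14.85; X is limiting.
n(D) = (2/1) × 8.747 = 17.49 mol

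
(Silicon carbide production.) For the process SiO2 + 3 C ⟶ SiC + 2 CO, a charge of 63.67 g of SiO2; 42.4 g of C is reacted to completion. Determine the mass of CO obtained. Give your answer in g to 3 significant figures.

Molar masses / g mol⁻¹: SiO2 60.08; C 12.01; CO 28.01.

n(SiO2) = 63.67 / 60.08 = 1.060 mol
n(C) = 42.40 / 12.01 = 3.530 mol
n/ν for SiO2 = 1.060/1 = 1.060
n/ν for C = 3.530/3 = 1.177
Smallest n/ν is SiO2 → limiting reagent.
n(CO) = (2/1) × 1.060 = 2.120 mol
mass = 2.120 × 28.01 = 59.38 g

59.4 g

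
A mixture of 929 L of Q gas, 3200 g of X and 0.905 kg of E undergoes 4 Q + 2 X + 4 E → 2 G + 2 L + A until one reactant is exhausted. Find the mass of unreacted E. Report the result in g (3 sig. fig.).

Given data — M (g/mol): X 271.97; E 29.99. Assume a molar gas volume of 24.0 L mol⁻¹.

199 g

n(Q) = 929.0 / 24.0 = 38.71 mol
n(X) = 3200 / 271.97 = 11.77 mol
n(E) = 0.9050×1000 / 29.99 = 30.18 mol
n/ν for Q = 38.71/4 = 9.678
n/ν for X = 11.77/2 = 5.885
n/ν for E = 30.18/4 = 7.545
Smallest n/ν is X → limiting reagent.
E consumed = (4/2) × 11.77 = 23.54 mol
E remaining = 30.18 − 23.54 = 6.640 mol
mass = 6.640 × 29.99 = 199.1 g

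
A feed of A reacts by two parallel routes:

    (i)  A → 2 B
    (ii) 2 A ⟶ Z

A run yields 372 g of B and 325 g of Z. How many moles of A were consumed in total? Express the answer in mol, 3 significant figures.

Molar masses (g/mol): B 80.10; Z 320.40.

4.35 mol

n(B) = 372 / 80.10 = 4.644 mol
n(Z) = 325 / 320.40 = 1.014 mol
n(A) via (i) = (1/2)×4.644 = 2.322 mol
n(A) via (ii) = (2/1)×1.014 = 2.028 mol
total n(A) = 2.322 + 2.028 = 4.350 mol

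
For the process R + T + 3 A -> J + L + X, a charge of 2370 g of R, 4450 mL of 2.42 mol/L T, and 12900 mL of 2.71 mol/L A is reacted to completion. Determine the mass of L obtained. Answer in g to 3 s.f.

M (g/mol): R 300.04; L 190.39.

n(R) = 2370 / 300.04 = 7.899 mol
n(T) = 2.42 × 4450/1000 = 10.77 mol
n(A) = 2.71 × 12900/1000 = 34.96 mol
n/ν → R: 7.899, T: 10.77, A: 11.65; R is limiting.
n(L) = (1/1) × 7.899 = 7.899 mol
mass = 7.899 × 190.39 = 1504 g

1500 g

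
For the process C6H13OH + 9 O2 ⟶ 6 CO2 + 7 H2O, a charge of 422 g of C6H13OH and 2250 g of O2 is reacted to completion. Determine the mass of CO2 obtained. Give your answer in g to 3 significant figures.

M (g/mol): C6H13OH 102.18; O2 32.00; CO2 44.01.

n(C6H13OH) = 422.0 / 102.18 = 4.130 mol
n(O2) = 2250 / 32.00 = 70.31 mol
n/ν for C6H13OH = 4.130/1 = 4.130
n/ν for O2 = 70.31/9 = 7.812
Smallest n/ν is C6H13OH → limiting reagent.
n(CO2) = (6/1) × 4.130 = 24.78 mol
mass = 24.78 × 44.01 = 1091 g

1090 g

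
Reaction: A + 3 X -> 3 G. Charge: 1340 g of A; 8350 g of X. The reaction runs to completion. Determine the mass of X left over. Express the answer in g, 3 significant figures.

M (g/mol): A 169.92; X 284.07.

1630 g

n(A) = 1340 / 169.92 = 7.886 mol
n(X) = 8350 / 284.07 = 29.39 mol
n/ν for A = 7.886/1 = 7.886
n/ν for X = 29.39/3 = 9.797
Smallest n/ν is A → limiting reagent.
X consumed = (3/1) × 7.886 = 23.66 mol
X remaining = 29.39 − 23.66 = 5.730 mol
mass = 5.730 × 284.07 = 1628 g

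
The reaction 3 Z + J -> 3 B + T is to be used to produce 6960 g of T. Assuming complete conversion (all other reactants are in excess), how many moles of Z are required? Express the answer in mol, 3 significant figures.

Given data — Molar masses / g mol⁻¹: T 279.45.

74.7 mol

n(T) = 6960 / 279.45 = 24.91 mol
n(Z) = (3/1) × 24.91 = 74.73 mol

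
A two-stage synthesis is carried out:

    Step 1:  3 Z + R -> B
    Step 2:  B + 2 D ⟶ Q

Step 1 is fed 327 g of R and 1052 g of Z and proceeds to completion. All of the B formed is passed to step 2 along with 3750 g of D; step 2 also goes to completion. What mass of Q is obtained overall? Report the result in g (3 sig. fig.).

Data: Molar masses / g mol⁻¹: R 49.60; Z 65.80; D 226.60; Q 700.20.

Step 1:
n(R) = 327.0 / 49.60 = 6.593 mol
n(Z) = 1052 / 65.80 = 15.99 mol
n/ν for R = 6.593/1 = 6.593
n/ν for Z = 15.99/3 = 5.330
Smallest n/ν is Z → limiting reagent.
n(B) produced = (1/3) × 15.99 = 5.330 mol
Step 2:
n(B) available = 5.330 mol
n(D) = 3750 / 226.60 = 16.55 mol
n/ν for B = 5.330/1 = 5.330
n/ν for D = 16.55/2 = 8.275
Smallest n/ν is B → limiting reagent.
n(Q) = (1/1) × 5.330 = 5.330 mol
mass = 5.330 × 700.20 = 3732 g

3730 g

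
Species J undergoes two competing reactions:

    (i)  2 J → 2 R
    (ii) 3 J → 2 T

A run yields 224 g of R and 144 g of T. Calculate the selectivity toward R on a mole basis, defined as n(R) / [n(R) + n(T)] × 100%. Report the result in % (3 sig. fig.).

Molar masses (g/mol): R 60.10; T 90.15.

70.0 %

n(R) = 224 / 60.10 = 3.727 mol
n(T) = 144 / 90.15 = 1.597 mol
selectivity = 3.727/(3.727+1.597) × 100 = 70.00 %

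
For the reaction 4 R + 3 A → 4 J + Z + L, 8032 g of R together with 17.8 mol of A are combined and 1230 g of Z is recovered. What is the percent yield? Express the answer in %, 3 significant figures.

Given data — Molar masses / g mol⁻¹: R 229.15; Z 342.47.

n(R) = 8032 / 229.15 = 35.05 mol
n(A) = 17.80 mol
n/ν for R = 35.05/4 = 8.763
n/ν for A = 17.80/3 = 5.933
Smallest n/ν is A → limiting reagent.
theoretical n(Z) = (1/3) × 17.80 = 5.933 mol → 2032 g
% yield = 1230 / 2032 × 100 = 60.53 %

60.5 %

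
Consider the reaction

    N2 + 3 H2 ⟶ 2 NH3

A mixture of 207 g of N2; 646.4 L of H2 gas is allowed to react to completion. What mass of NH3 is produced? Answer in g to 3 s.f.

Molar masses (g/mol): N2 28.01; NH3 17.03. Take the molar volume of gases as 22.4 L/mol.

252 g

n(N2) = 207.0 / 28.01 = 7.390 mol
n(H2) = 646.4 / 22.4 = 28.86 mol
n/ν → N2: 7.390, H2: 9.620; N2 is limiting.
n(NH3) = (2/1) × 7.390 = 14.78 mol
mass = 14.78 × 17.03 = 251.7 g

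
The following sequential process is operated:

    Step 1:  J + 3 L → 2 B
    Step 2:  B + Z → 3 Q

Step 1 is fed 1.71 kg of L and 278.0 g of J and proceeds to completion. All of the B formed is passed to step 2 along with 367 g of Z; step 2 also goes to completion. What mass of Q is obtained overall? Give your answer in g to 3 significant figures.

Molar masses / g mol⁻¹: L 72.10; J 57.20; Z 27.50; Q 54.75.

Step 1:
n(L) = 1.710×1000 / 72.10 = 23.72 mol
n(J) = 278.0 / 57.20 = 4.860 mol
n/ν for L = 23.72/3 = 7.907
n/ν for J = 4.860/1 = 4.860
Smallest n/ν is J → limiting reagent.
n(B) produced = (2/1) × 4.860 = 9.720 mol
Step 2:
n(B) available = 9.720 mol
n(Z) = 367.0 / 27.50 = 13.35 mol
n/ν for B = 9.720/1 = 9.720
n/ν for Z = 13.35/1 = 13.35
Smallest n/ν is B → limiting reagent.
n(Q) = (3/1) × 9.720 = 29.16 mol
mass = 29.16 × 54.75 = 1597 g

1600 g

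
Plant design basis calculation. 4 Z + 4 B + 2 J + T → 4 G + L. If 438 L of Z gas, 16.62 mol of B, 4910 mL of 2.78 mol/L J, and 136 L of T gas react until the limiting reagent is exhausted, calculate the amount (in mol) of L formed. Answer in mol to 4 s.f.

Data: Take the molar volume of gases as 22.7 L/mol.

n(Z) = 438.0 / 22.7 = 19.30 mol
n(B) = 16.62 mol
n(J) = 2.78 × 4910/1000 = 13.65 mol
n(T) = 136.0 / 22.7 = 5.991 mol
n/ν for Z = 19.30/4 = 4.825
n/ν for B = 16.62/4 = 4.155
n/ν for J = 13.65/2 = 6.825
n/ν for T = 5.991/1 = 5.991
Smallest n/ν is B → limiting reagent.
n(L) = (1/4) × 16.62 = 4.155 mol

4.155 mol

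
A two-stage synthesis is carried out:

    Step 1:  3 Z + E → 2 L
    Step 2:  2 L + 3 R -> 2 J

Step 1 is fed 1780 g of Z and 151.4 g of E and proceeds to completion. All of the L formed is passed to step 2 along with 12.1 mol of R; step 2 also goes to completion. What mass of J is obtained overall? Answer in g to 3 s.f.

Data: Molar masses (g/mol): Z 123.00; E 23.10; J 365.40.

2950 g

Step 1:
n(Z) = 1780 / 123.00 = 14.47 mol
n(E) = 151.4 / 23.10 = 6.554 mol
n/ν for Z = 14.47/3 = 4.823
n/ν for E = 6.554/1 = 6.554
Smallest n/ν is Z → limiting reagent.
n(L) produced = (2/3) × 14.47 = 9.647 mol
Step 2:
n(L) available = 9.647 mol
n(R) = 12.10 mol
n/ν for L = 9.647/2 = 4.824
n/ν for R = 12.10/3 = 4.033
Smallest n/ν is R → limiting reagent.
n(J) = (2/3) × 12.10 = 8.067 mol
mass = 8.067 × 365.40 = 2948 g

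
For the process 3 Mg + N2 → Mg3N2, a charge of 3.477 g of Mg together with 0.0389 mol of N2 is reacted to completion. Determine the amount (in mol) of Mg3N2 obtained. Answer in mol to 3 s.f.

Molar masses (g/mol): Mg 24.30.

n(Mg) = 3.477 / 24.30 = 0.1431 mol
n(N2) = 0.03890 mol
n/ν for Mg = 0.1431/3 = 0.04770
n/ν for N2 = 0.03890/1 = 0.03890
Smallest n/ν is N2 → limiting reagent.
n(Mg3N2) = (1/1) × 0.03890 = 0.03890 mol

0.0389 mol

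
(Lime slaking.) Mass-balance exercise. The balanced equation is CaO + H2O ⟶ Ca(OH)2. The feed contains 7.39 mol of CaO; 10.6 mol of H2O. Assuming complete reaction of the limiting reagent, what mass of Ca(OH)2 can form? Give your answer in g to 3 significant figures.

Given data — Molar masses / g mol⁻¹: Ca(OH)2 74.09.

548 g

n(CaO) = 7.390 mol
n(H2O) = 10.60 mol
n/ν → CaO: 7.390, H2O: 10.60; CaO is limiting.
n(Ca(OH)2) = (1/1) × 7.390 = 7.390 mol
mass = 7.390 × 74.09 = 547.5 g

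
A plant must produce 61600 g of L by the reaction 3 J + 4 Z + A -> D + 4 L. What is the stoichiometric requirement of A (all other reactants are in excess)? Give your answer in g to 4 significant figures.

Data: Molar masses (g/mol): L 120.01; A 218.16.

27990 g

n(L) = 61600 / 120.01 = 513.3 mol
n(A) = (1/4) × 513.3 = 128.3 mol
mass = 128.3 × 218.16 = 27990 g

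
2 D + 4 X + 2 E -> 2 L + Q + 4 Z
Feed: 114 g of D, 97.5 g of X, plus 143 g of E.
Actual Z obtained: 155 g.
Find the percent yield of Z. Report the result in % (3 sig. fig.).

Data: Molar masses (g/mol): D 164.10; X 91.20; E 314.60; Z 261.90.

n(D) = 114.0 / 164.10 = 0.6947 mol
n(X) = 97.50 / 91.20 = 1.069 mol
n(E) = 143.0 / 314.60 = 0.4545 mol
n/ν for D = 0.6947/2 = 0.3474
n/ν for X = 1.069/4 = 0.2673
n/ν for E = 0.4545/2 = 0.2273
Smallest n/ν is E → limiting reagent.
theoretical n(Z) = (4/2) × 0.4545 = 0.9090 mol → 238.1 g
% yield = 155 / 238.1 × 100 = 65.10 %

65.1 %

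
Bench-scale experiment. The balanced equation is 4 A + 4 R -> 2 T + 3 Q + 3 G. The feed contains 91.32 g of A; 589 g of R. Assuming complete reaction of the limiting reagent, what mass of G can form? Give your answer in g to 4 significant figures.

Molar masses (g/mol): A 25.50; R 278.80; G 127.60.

n(A) = 91.32 / 25.50 = 3.581 mol
n(R) = 589.0 / 278.80 = 2.113 mol
n/ν → A: 0.8953, R: 0.5283; R is limiting.
n(G) = (3/4) × 2.113 = 1.585 mol
mass = 1.585 × 127.60 = 202.2 g

202.2 g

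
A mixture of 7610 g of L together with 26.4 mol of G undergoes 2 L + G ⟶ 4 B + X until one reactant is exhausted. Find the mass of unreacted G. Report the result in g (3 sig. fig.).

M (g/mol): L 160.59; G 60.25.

n(L) = 7610 / 160.59 = 47.39 mol
n(G) = 26.40 mol
n/ν for L = 47.39/2 = 23.70
n/ν for G = 26.40/1 = 26.40
Smallest n/ν is L → limiting reagent.
G consumed = (1/2) × 47.39 = 23.70 mol
G remaining = 26.40 − 23.70 = 2.700 mol
mass = 2.700 × 60.25 = 162.7 g

163 g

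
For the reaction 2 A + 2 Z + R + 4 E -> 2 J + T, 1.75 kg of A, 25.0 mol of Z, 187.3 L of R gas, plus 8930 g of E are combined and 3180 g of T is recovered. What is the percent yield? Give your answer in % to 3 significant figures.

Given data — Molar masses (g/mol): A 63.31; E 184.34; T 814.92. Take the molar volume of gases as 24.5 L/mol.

51.0 %

n(A) = 1.750×1000 / 63.31 = 27.64 mol
n(Z) = 25.00 mol
n(R) = 187.3 / 24.5 = 7.645 mol
n(E) = 8930 / 184.34 = 48.44 mol
n/ν for A = 27.64/2 = 13.82
n/ν for Z = 25.00/2 = 12.50
n/ν for R = 7.645/1 = 7.645
n/ν for E = 48.44/4 = 12.11
Smallest n/ν is R → limiting reagent.
theoretical n(T) = (1/1) × 7.645 = 7.645 mol → 6230 g
% yield = 3180 / 6230 × 100 = 51.04 %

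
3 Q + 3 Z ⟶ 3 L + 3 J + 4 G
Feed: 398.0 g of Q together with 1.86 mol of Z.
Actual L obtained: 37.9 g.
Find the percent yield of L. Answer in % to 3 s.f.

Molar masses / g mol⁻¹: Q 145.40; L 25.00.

n(Q) = 398.0 / 145.40 = 2.737 mol
n(Z) = 1.860 mol
n/ν for Q = 2.737/3 = 0.9123
n/ν for Z = 1.860/3 = 0.6200
Smallest n/ν is Z → limiting reagent.
theoretical n(L) = (3/3) × 1.860 = 1.860 mol → 46.50 g
% yield = 37.9 / 46.50 × 100 = 81.51 %

81.5 %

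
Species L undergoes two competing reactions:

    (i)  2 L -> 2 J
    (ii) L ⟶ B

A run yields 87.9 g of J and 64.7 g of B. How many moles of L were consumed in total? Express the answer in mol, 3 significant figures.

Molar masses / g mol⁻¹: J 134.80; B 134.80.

1.13 mol

n(J) = 87.9 / 134.80 = 0.6521 mol
n(B) = 64.7 / 134.80 = 0.4800 mol
n(L) via (i) = (2/2)×0.6521 = 0.6521 mol
n(L) via (ii) = (1/1)×0.4800 = 0.4800 mol
total n(L) = 0.6521 + 0.4800 = 1.132 mol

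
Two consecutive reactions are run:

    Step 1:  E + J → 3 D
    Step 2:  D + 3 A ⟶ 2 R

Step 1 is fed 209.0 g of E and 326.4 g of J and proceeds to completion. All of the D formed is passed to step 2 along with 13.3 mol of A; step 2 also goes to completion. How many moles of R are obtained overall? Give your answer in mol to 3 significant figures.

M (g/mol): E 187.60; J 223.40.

6.68 mol

Step 1:
n(E) = 209.0 / 187.60 = 1.114 mol
n(J) = 326.4 / 223.40 = 1.461 mol
n/ν → E: 1.114, J: 1.461; E is limiting.
n(D) produced = (3/1) × 1.114 = 3.342 mol
Step 2:
n(D) available = 3.342 mol
n(A) = 13.30 mol
n/ν → D: 3.342, A: 4.433; D is limiting.
n(R) = (2/1) × 3.342 = 6.684 mol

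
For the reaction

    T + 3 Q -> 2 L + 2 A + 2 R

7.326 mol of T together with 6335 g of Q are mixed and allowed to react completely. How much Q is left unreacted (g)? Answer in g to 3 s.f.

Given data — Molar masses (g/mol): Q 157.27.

n(T) = 7.326 mol
n(Q) = 6335 / 157.27 = 40.28 mol
n/ν → T: 7.326, Q: 13.43; T is limiting.
Q consumed = (3/1) × 7.326 = 21.98 mol
Q remaining = 40.28 − 21.98 = 18.30 mol
mass = 18.30 × 157.27 = 2878 g

2880 g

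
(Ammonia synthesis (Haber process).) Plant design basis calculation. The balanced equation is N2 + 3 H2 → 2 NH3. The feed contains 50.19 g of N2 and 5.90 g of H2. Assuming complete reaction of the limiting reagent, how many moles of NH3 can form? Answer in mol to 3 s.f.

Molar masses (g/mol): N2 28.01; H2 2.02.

1.95 mol

n(N2) = 50.19 / 28.01 = 1.792 mol
n(H2) = 5.900 / 2.02 = 2.921 mol
n/ν → N2: 1.792, H2: 0.9737; H2 is limiting.
n(NH3) = (2/3) × 2.921 = 1.947 mol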